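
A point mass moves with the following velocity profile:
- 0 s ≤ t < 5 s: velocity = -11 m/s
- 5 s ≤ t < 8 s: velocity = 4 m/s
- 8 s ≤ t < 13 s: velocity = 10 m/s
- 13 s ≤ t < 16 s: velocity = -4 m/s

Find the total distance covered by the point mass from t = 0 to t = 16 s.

129 m

Total distance travelled is ∫|v| dt — sum the magnitudes of each area piece.
0–5 s: |-11| × 5 = 55 m
5–8 s: |4| × 3 = 12 m
8–13 s: |10| × 5 = 50 m
13–16 s: |-4| × 3 = 12 m
Total distance = 129 m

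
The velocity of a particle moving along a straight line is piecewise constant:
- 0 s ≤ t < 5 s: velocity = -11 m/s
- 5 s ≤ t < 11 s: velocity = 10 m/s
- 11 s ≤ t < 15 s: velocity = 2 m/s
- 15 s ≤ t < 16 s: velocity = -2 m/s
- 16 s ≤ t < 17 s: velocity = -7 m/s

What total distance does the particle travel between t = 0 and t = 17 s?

Distance (not displacement) is the total path length: add the absolute areas under v-t.
0–5 s: |-11| × 5 = 55 m
5–11 s: |10| × 6 = 60 m
11–15 s: |2| × 4 = 8 m
15–16 s: |-2| × 1 = 2 m
16–17 s: |-7| × 1 = 7 m
Total distance = 132 m

132 m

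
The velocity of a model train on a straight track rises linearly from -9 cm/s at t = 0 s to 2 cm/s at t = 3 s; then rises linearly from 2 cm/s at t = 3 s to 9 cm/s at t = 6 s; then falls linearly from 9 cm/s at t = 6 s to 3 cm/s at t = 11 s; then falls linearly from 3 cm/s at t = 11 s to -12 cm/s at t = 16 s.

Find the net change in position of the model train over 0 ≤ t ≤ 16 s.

13.5 cm

Displacement is the signed area under the v-t curve.
0–3 s: ½(-9 + 2)(3) = -10.5 cm
3–6 s: ½(2 + 9)(3) = 16.5 cm
6–11 s: ½(9 + 3)(5) = 30 cm
11–16 s: ½(3 + -12)(5) = -22.5 cm
Net displacement = 13.5 cm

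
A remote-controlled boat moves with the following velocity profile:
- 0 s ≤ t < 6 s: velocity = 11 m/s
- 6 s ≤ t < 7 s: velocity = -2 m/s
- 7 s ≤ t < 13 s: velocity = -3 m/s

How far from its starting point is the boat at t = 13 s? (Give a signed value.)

Displacement is the signed area under the v-t curve.
0–6 s: 11 × 6 = 66 m
6–7 s: -2 × 1 = -2 m
7–13 s: -3 × 6 = -18 m
Net displacement = 46 m

46 m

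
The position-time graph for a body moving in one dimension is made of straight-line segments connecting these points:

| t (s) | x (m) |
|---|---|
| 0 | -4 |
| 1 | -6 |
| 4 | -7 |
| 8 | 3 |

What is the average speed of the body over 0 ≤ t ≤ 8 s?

1.625 m/s

Average speed = (total path length)/(elapsed time); on a piecewise-linear x-t graph the path length is Σ|Δx|.
0–1 s: |Δx| = |-6 − -4| = 2 m
1–4 s: |Δx| = |-7 − -6| = 1 m
4–8 s: |Δx| = |3 − -7| = 10 m
Total path = 13 m; average speed = 13/8 = 1.625 m/s.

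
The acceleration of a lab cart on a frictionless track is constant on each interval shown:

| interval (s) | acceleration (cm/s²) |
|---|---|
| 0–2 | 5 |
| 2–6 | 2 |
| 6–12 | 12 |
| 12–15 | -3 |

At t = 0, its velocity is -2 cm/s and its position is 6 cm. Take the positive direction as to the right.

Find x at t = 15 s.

On each constant-a segment, Δv = aΔt and Δx = v₀Δt + ½aΔt²; chain segment to segment.
0–2 s: v starts -2 cm/s; Δx = -2·2 + ½·5·2² = 6 cm; v ends 8 cm/s.
2–6 s: v starts 8 cm/s; Δx = 8·4 + ½·2·4² = 48 cm; v ends 16 cm/s.
6–12 s: v starts 16 cm/s; Δx = 16·6 + ½·12·6² = 312 cm; v ends 88 cm/s.
12–15 s: v starts 88 cm/s; Δx = 88·3 + ½·-3·3² = 250.5 cm; v ends 79 cm/s.
x(15) = 6 + Σ Δx = 622.5 cm.

622.5 cm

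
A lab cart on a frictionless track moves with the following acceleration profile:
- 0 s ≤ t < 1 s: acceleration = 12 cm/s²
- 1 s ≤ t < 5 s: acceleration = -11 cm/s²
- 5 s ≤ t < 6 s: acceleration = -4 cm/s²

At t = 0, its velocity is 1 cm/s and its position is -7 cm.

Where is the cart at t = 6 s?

On each constant-a segment, Δv = aΔt and Δx = v₀Δt + ½aΔt²; chain segment to segment.
0–1 s: v starts 1 cm/s; Δx = 1·1 + ½·12·1² = 7 cm; v ends 13 cm/s.
1–5 s: v starts 13 cm/s; Δx = 13·4 + ½·-11·4² = -36 cm; v ends -31 cm/s.
5–6 s: v starts -31 cm/s; Δx = -31·1 + ½·-4·1² = -33 cm; v ends -35 cm/s.
x(6) = -7 + Σ Δx = -69 cm.

-69 cm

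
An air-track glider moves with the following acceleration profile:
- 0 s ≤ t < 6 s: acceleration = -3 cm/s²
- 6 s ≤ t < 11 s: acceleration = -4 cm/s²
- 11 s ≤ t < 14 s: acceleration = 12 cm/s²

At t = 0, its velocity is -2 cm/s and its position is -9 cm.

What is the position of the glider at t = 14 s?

-291 cm

On each constant-a segment, Δv = aΔt and Δx = v₀Δt + ½aΔt²; chain segment to segment.
0–6 s: v starts -2 cm/s; Δx = -2·6 + ½·-3·6² = -66 cm; v ends -20 cm/s.
6–11 s: v starts -20 cm/s; Δx = -20·5 + ½·-4·5² = -150 cm; v ends -40 cm/s.
11–14 s: v starts -40 cm/s; Δx = -40·3 + ½·12·3² = -66 cm; v ends -4 cm/s.
x(14) = -9 + Σ Δx = -291 cm.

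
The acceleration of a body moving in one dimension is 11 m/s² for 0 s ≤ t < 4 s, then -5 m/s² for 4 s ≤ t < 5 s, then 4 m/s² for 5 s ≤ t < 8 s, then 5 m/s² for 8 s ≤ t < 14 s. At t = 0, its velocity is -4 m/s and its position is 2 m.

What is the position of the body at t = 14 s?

On each constant-a segment, Δv = aΔt and Δx = v₀Δt + ½aΔt²; chain segment to segment.
0–4 s: v starts -4 m/s; Δx = -4·4 + ½·11·4² = 72 m; v ends 40 m/s.
4–5 s: v starts 40 m/s; Δx = 40·1 + ½·-5·1² = 37.5 m; v ends 35 m/s.
5–8 s: v starts 35 m/s; Δx = 35·3 + ½·4·3² = 123 m; v ends 47 m/s.
8–14 s: v starts 47 m/s; Δx = 47·6 + ½·5·6² = 372 m; v ends 77 m/s.
x(14) = 2 + Σ Δx = 606.5 m.

606.5 m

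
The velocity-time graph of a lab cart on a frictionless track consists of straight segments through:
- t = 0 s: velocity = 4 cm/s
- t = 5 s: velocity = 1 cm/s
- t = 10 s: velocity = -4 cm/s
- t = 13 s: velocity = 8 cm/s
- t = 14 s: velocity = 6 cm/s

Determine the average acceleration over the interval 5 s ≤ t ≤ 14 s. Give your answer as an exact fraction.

Average acceleration = Δv/Δt = (6 − 1)/(14 − 5) = 5/9 cm/s².

5/9 cm/s²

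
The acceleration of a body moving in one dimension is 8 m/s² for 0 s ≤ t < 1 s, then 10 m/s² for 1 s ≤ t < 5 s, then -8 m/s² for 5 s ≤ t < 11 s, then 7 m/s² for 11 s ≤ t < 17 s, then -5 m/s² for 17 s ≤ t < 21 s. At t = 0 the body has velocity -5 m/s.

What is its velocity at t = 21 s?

Δv equals the area under the a-t graph; then v = v₀ + Δv.
0–1 s: 8 × 1 = 8 m/s
1–5 s: 10 × 4 = 40 m/s
5–11 s: -8 × 6 = -48 m/s
11–17 s: 7 × 6 = 42 m/s
17–21 s: -5 × 4 = -20 m/s
Δv = 22 m/s, so v(21) = -5 + (22) = 17 m/s.

17 m/s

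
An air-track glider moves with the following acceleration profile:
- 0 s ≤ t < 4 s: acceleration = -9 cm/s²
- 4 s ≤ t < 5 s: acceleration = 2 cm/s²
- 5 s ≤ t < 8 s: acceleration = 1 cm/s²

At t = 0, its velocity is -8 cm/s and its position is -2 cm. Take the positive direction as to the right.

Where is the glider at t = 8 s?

On each constant-a segment, Δv = aΔt and Δx = v₀Δt + ½aΔt²; chain segment to segment.
0–4 s: v starts -8 cm/s; Δx = -8·4 + ½·-9·4² = -104 cm; v ends -44 cm/s.
4–5 s: v starts -44 cm/s; Δx = -44·1 + ½·2·1² = -43 cm; v ends -42 cm/s.
5–8 s: v starts -42 cm/s; Δx = -42·3 + ½·1·3² = -121.5 cm; v ends -39 cm/s.
x(8) = -2 + Σ Δx = -270.5 cm.

-270.5 cm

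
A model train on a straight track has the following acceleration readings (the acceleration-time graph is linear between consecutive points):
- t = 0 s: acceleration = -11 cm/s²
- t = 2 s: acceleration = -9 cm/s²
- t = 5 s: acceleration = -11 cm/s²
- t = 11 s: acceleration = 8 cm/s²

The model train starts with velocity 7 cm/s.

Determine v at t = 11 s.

Δv equals the area under the a-t graph; then v = v₀ + Δv.
0–2 s: ½(-11 + -9)(2) = -20 cm/s
2–5 s: ½(-9 + -11)(3) = -30 cm/s
5–11 s: ½(-11 + 8)(6) = -9 cm/s
Δv = -59 cm/s, so v(11) = 7 + (-59) = -52 cm/s.

-52 cm/s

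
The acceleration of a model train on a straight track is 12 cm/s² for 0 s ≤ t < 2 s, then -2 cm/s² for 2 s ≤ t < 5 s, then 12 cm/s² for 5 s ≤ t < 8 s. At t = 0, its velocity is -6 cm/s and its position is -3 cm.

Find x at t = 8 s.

On each constant-a segment, Δv = aΔt and Δx = v₀Δt + ½aΔt²; chain segment to segment.
0–2 s: v starts -6 cm/s; Δx = -6·2 + ½·12·2² = 12 cm; v ends 18 cm/s.
2–5 s: v starts 18 cm/s; Δx = 18·3 + ½·-2·3² = 45 cm; v ends 12 cm/s.
5–8 s: v starts 12 cm/s; Δx = 12·3 + ½·12·3² = 90 cm; v ends 48 cm/s.
x(8) = -3 + Σ Δx = 144 cm.

144 cm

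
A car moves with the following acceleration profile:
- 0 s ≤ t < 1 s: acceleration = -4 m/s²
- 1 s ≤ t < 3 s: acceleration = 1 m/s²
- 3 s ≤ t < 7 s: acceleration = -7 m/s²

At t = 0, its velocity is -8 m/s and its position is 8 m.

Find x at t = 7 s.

-120 m

On each constant-a segment, Δv = aΔt and Δx = v₀Δt + ½aΔt²; chain segment to segment.
0–1 s: v starts -8 m/s; Δx = -8·1 + ½·-4·1² = -10 m; v ends -12 m/s.
1–3 s: v starts -12 m/s; Δx = -12·2 + ½·1·2² = -22 m; v ends -10 m/s.
3–7 s: v starts -10 m/s; Δx = -10·4 + ½·-7·4² = -96 m; v ends -38 m/s.
x(7) = 8 + Σ Δx = -120 m.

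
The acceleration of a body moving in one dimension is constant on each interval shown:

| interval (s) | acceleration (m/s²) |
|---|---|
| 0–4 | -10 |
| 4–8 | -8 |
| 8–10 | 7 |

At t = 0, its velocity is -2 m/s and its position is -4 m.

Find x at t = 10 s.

On each constant-a segment, Δv = aΔt and Δx = v₀Δt + ½aΔt²; chain segment to segment.
0–4 s: v starts -2 m/s; Δx = -2·4 + ½·-10·4² = -88 m; v ends -42 m/s.
4–8 s: v starts -42 m/s; Δx = -42·4 + ½·-8·4² = -232 m; v ends -74 m/s.
8–10 s: v starts -74 m/s; Δx = -74·2 + ½·7·2² = -134 m; v ends -60 m/s.
x(10) = -4 + Σ Δx = -458 m.

-458 m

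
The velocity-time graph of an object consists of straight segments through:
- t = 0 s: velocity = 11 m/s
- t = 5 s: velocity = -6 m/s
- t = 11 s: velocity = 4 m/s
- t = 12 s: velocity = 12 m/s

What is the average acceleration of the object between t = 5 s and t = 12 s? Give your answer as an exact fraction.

Average acceleration = Δv/Δt = (12 − -6)/(12 − 5) = 18/7 m/s².

18/7 m/s²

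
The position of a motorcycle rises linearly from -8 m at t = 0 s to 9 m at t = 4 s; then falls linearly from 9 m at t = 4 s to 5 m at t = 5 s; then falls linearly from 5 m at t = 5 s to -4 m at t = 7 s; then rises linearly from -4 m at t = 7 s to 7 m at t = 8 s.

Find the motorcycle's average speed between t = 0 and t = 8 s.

5.125 m/s

Average speed = (total path length)/(elapsed time); on a piecewise-linear x-t graph the path length is Σ|Δx|.
0–4 s: |Δx| = |9 − -8| = 17 m
4–5 s: |Δx| = |5 − 9| = 4 m
5–7 s: |Δx| = |-4 − 5| = 9 m
7–8 s: |Δx| = |7 − -4| = 11 m
Total path = 41 m; average speed = 41/8 = 5.125 m/s.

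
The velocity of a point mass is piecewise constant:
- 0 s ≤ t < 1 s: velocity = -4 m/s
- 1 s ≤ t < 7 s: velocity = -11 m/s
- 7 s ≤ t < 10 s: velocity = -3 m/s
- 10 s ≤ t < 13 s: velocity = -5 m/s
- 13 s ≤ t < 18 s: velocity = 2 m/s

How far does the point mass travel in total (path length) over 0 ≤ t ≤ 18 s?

Distance (not displacement) is the total path length: add the absolute areas under v-t.
0–1 s: |-4| × 1 = 4 m
1–7 s: |-11| × 6 = 66 m
7–10 s: |-3| × 3 = 9 m
10–13 s: |-5| × 3 = 15 m
13–18 s: |2| × 5 = 10 m
Total distance = 104 m

104 m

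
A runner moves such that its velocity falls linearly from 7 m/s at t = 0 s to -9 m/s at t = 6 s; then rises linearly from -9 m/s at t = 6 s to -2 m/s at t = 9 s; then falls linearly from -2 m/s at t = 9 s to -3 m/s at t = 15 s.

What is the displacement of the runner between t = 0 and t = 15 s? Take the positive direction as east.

-37.5 m

Displacement is the signed area under the v-t curve.
0–6 s: ½(7 + -9)(6) = -6 m
6–9 s: ½(-9 + -2)(3) = -16.5 m
9–15 s: ½(-2 + -3)(6) = -15 m
Net displacement = -37.5 m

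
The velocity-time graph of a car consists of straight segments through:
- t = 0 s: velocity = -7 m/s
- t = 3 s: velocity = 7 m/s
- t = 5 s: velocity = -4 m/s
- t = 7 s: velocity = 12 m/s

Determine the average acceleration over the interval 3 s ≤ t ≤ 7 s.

1.25 m/s²

Average acceleration = Δv/Δt = (12 − 7)/(7 − 3) = 1.25 m/s².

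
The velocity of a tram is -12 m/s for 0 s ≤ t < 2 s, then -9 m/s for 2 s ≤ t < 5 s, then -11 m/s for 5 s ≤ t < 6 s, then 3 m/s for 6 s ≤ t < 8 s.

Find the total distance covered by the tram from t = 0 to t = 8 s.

68 m

Distance (not displacement) is the total path length: add the absolute areas under v-t.
0–2 s: |-12| × 2 = 24 m
2–5 s: |-9| × 3 = 27 m
5–6 s: |-11| × 1 = 11 m
6–8 s: |3| × 2 = 6 m
Total distance = 68 m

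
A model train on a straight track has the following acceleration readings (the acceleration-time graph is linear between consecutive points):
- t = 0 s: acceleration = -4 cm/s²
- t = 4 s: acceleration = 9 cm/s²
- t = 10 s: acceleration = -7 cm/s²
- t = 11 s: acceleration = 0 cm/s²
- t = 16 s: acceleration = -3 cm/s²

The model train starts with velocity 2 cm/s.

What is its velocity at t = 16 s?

7 cm/s

Δv equals the area under the a-t graph; then v = v₀ + Δv.
0–4 s: ½(-4 + 9)(4) = 10 cm/s
4–10 s: ½(9 + -7)(6) = 6 cm/s
10–11 s: ½(-7 + 0)(1) = -3.5 cm/s
11–16 s: ½(0 + -3)(5) = -7.5 cm/s
Δv = 5 cm/s, so v(16) = 2 + (5) = 7 cm/s.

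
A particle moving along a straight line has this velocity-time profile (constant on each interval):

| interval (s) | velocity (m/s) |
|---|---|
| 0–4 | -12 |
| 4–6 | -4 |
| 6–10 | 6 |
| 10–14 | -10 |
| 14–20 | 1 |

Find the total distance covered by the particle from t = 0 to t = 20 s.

Distance (not displacement) is the total path length: add the absolute areas under v-t.
0–4 s: |-12| × 4 = 48 m
4–6 s: |-4| × 2 = 8 m
6–10 s: |6| × 4 = 24 m
10–14 s: |-10| × 4 = 40 m
14–20 s: |1| × 6 = 6 m
Total distance = 126 m

126 m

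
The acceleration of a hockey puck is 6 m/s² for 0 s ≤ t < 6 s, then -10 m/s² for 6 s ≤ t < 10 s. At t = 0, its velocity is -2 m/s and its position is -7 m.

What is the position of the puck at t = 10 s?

145 m

On each constant-a segment, Δv = aΔt and Δx = v₀Δt + ½aΔt²; chain segment to segment.
0–6 s: v starts -2 m/s; Δx = -2·6 + ½·6·6² = 96 m; v ends 34 m/s.
6–10 s: v starts 34 m/s; Δx = 34·4 + ½·-10·4² = 56 m; v ends -6 m/s.
x(10) = -7 + Σ Δx = 145 m.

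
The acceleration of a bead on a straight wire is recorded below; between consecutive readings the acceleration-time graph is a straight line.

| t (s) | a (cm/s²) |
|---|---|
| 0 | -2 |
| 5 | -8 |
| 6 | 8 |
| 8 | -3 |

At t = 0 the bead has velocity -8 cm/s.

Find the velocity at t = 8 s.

Δv equals the area under the a-t graph; then v = v₀ + Δv.
0–5 s: ½(-2 + -8)(5) = -25 cm/s
5–6 s: ½(-8 + 8)(1) = 0 cm/s
6–8 s: ½(8 + -3)(2) = 5 cm/s
Δv = -20 cm/s, so v(8) = -8 + (-20) = -28 cm/s.

-28 cm/s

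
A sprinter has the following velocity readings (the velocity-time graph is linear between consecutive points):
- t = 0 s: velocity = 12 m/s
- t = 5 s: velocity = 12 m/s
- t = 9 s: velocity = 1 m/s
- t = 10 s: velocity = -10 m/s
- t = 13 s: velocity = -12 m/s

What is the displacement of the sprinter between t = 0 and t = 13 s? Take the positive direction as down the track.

Net displacement equals the area under the velocity-time graph (areas below the axis count negative).
0–5 s: 12 × 5 = 60 m
5–9 s: ½(12 + 1)(4) = 26 m
9–10 s: ½(1 + -10)(1) = -4.5 m
10–13 s: ½(-10 + -12)(3) = -33 m
Net displacement = 48.5 m

48.5 m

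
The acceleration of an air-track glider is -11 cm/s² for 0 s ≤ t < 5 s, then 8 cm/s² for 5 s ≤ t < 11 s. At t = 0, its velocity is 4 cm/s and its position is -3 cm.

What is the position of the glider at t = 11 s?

On each constant-a segment, Δv = aΔt and Δx = v₀Δt + ½aΔt²; chain segment to segment.
0–5 s: v starts 4 cm/s; Δx = 4·5 + ½·-11·5² = -117.5 cm; v ends -51 cm/s.
5–11 s: v starts -51 cm/s; Δx = -51·6 + ½·8·6² = -162 cm; v ends -3 cm/s.
x(11) = -3 + Σ Δx = -282.5 cm.

-282.5 cm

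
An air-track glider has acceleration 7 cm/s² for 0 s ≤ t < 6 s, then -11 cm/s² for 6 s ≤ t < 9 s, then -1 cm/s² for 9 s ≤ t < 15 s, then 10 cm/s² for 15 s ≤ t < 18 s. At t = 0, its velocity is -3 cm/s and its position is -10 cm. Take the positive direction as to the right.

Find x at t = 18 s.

228.5 cm

On each constant-a segment, Δv = aΔt and Δx = v₀Δt + ½aΔt²; chain segment to segment.
0–6 s: v starts -3 cm/s; Δx = -3·6 + ½·7·6² = 108 cm; v ends 39 cm/s.
6–9 s: v starts 39 cm/s; Δx = 39·3 + ½·-11·3² = 67.5 cm; v ends 6 cm/s.
9–15 s: v starts 6 cm/s; Δx = 6·6 + ½·-1·6² = 18 cm; v ends 0 cm/s.
15–18 s: v starts 0 cm/s; Δx = 0·3 + ½·10·3² = 45 cm; v ends 30 cm/s.
x(18) = -10 + Σ Δx = 228.5 cm.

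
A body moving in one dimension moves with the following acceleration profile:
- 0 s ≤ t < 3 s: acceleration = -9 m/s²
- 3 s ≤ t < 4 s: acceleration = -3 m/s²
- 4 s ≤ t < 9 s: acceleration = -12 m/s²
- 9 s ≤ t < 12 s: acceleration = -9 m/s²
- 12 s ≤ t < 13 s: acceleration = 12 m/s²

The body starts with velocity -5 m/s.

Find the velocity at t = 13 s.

Δv equals the area under the a-t graph; then v = v₀ + Δv.
0–3 s: -9 × 3 = -27 m/s
3–4 s: -3 × 1 = -3 m/s
4–9 s: -12 × 5 = -60 m/s
9–12 s: -9 × 3 = -27 m/s
12–13 s: 12 × 1 = 12 m/s
Δv = -105 m/s, so v(13) = -5 + (-105) = -110 m/s.

-110 m/s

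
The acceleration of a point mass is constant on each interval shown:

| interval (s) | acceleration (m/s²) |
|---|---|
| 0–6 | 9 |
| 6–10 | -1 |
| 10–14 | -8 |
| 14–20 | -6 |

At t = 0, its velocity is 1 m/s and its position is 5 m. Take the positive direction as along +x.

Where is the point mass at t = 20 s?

531 m

On each constant-a segment, Δv = aΔt and Δx = v₀Δt + ½aΔt²; chain segment to segment.
0–6 s: v starts 1 m/s; Δx = 1·6 + ½·9·6² = 168 m; v ends 55 m/s.
6–10 s: v starts 55 m/s; Δx = 55·4 + ½·-1·4² = 212 m; v ends 51 m/s.
10–14 s: v starts 51 m/s; Δx = 51·4 + ½·-8·4² = 140 m; v ends 19 m/s.
14–20 s: v starts 19 m/s; Δx = 19·6 + ½·-6·6² = 6 m; v ends -17 m/s.
x(20) = 5 + Σ Δx = 531 m.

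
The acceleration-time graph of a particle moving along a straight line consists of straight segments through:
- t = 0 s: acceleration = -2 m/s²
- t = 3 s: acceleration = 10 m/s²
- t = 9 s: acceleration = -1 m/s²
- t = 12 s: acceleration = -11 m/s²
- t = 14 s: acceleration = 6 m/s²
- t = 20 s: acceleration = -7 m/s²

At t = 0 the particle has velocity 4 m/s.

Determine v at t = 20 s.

17 m/s

Δv equals the area under the a-t graph; then v = v₀ + Δv.
0–3 s: ½(-2 + 10)(3) = 12 m/s
3–9 s: ½(10 + -1)(6) = 27 m/s
9–12 s: ½(-1 + -11)(3) = -18 m/s
12–14 s: ½(-11 + 6)(2) = -5 m/s
14–20 s: ½(6 + -7)(6) = -3 m/s
Δv = 13 m/s, so v(20) = 4 + (13) = 17 m/s.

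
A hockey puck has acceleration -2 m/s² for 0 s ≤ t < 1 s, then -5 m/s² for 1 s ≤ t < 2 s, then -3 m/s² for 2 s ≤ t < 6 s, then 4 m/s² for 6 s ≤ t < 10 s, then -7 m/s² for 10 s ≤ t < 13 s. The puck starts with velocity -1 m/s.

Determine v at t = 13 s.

-25 m/s

Δv equals the area under the a-t graph; then v = v₀ + Δv.
0–1 s: -2 × 1 = -2 m/s
1–2 s: -5 × 1 = -5 m/s
2–6 s: -3 × 4 = -12 m/s
6–10 s: 4 × 4 = 16 m/s
10–13 s: -7 × 3 = -21 m/s
Δv = -24 m/s, so v(13) = -1 + (-24) = -25 m/s.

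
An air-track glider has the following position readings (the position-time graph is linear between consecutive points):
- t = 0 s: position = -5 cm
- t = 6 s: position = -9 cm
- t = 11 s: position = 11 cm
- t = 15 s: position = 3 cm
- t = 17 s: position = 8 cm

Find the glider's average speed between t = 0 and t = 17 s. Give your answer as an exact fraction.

37/17 cm/s

Average speed = (total path length)/(elapsed time); on a piecewise-linear x-t graph the path length is Σ|Δx|.
0–6 s: |Δx| = |-9 − -5| = 4 cm
6–11 s: |Δx| = |11 − -9| = 20 cm
11–15 s: |Δx| = |3 − 11| = 8 cm
15–17 s: |Δx| = |8 − 3| = 5 cm
Total path = 37 cm; average speed = 37/17 = 37/17 cm/s.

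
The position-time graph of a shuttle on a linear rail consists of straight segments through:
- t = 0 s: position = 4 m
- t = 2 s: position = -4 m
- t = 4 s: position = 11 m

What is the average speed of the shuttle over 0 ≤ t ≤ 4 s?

Average speed = (total path length)/(elapsed time); on a piecewise-linear x-t graph the path length is Σ|Δx|.
0–2 s: |Δx| = |-4 − 4| = 8 m
2–4 s: |Δx| = |11 − -4| = 15 m
Total path = 23 m; average speed = 23/4 = 5.75 m/s.

5.75 m/s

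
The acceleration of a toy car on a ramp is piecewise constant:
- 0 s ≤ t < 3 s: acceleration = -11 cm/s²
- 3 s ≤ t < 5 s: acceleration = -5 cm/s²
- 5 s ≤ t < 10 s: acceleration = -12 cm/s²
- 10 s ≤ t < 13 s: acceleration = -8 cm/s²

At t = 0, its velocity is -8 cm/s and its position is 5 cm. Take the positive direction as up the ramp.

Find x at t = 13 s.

On each constant-a segment, Δv = aΔt and Δx = v₀Δt + ½aΔt²; chain segment to segment.
0–3 s: v starts -8 cm/s; Δx = -8·3 + ½·-11·3² = -73.5 cm; v ends -41 cm/s.
3–5 s: v starts -41 cm/s; Δx = -41·2 + ½·-5·2² = -92 cm; v ends -51 cm/s.
5–10 s: v starts -51 cm/s; Δx = -51·5 + ½·-12·5² = -405 cm; v ends -111 cm/s.
10–13 s: v starts -111 cm/s; Δx = -111·3 + ½·-8·3² = -369 cm; v ends -135 cm/s.
x(13) = 5 + Σ Δx = -934.5 cm.

-934.5 cm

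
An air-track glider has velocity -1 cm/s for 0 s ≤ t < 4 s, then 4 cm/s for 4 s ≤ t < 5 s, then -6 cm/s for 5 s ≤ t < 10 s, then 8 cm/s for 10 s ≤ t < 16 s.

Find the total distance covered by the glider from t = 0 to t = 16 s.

86 cm

Total distance travelled is ∫|v| dt — sum the magnitudes of each area piece.
0–4 s: |-1| × 4 = 4 cm
4–5 s: |4| × 1 = 4 cm
5–10 s: |-6| × 5 = 30 cm
10–16 s: |8| × 6 = 48 cm
Total distance = 86 cm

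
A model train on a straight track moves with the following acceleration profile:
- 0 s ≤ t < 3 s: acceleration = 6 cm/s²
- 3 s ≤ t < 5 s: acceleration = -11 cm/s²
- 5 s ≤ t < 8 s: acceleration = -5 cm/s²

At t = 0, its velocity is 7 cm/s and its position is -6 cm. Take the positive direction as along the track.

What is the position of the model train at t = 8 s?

On each constant-a segment, Δv = aΔt and Δx = v₀Δt + ½aΔt²; chain segment to segment.
0–3 s: v starts 7 cm/s; Δx = 7·3 + ½·6·3² = 48 cm; v ends 25 cm/s.
3–5 s: v starts 25 cm/s; Δx = 25·2 + ½·-11·2² = 28 cm; v ends 3 cm/s.
5–8 s: v starts 3 cm/s; Δx = 3·3 + ½·-5·3² = -13.5 cm; v ends -12 cm/s.
x(8) = -6 + Σ Δx = 56.5 cm.

56.5 cm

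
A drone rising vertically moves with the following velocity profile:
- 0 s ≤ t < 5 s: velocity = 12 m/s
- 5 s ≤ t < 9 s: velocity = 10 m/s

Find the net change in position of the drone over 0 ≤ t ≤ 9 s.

Displacement is the signed area under the v-t curve.
0–5 s: 12 × 5 = 60 m
5–9 s: 10 × 4 = 40 m
Net displacement = 100 m

100 m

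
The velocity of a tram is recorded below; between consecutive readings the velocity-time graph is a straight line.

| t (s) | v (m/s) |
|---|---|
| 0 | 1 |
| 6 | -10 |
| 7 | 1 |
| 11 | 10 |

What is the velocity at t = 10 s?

7.75 m/s

On 7–11 s the graph is linear from 1 to 10 m/s: v(10) = 1 + (10 − 1)·(10 − 7)/(11 − 7) = 7.75 m/s.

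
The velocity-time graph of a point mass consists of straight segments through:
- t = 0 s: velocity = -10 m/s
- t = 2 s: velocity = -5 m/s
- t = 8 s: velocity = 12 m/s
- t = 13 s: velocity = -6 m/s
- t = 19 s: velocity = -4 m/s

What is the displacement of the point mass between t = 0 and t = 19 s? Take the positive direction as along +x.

Net displacement equals the area under the velocity-time graph (areas below the axis count negative).
0–2 s: ½(-10 + -5)(2) = -15 m
2–8 s: ½(-5 + 12)(6) = 21 m
8–13 s: ½(12 + -6)(5) = 15 m
13–19 s: ½(-6 + -4)(6) = -30 m
Net displacement = -9 m

-9 m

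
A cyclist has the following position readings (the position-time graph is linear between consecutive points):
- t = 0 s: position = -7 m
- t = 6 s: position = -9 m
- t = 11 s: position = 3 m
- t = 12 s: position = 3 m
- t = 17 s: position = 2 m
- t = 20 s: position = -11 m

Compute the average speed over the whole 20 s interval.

1.4 m/s

Average speed = (total path length)/(elapsed time); on a piecewise-linear x-t graph the path length is Σ|Δx|.
0–6 s: |Δx| = |-9 − -7| = 2 m
6–11 s: |Δx| = |3 − -9| = 12 m
11–12 s: |Δx| = |3 − 3| = 0 m
12–17 s: |Δx| = |2 − 3| = 1 m
17–20 s: |Δx| = |-11 − 2| = 13 m
Total path = 28 m; average speed = 28/20 = 1.4 m/s.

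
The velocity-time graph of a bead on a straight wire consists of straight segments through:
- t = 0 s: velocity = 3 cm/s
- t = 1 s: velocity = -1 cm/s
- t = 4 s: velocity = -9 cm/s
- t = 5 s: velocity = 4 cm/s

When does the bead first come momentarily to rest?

t = 0.75 s

v changes sign on 0–1 s (from 3 to -1); the graph is linear there, so v = 0 at t = 0 + (-3)·(1 − 0)/(-1 − 3) = 0.75 s.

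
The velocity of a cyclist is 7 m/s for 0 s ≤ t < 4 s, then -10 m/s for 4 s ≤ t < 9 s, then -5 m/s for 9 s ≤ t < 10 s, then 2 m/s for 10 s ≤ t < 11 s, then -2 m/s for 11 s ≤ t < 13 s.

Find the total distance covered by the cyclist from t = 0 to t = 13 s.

Total distance travelled is ∫|v| dt — sum the magnitudes of each area piece.
0–4 s: |7| × 4 = 28 m
4–9 s: |-10| × 5 = 50 m
9–10 s: |-5| × 1 = 5 m
10–11 s: |2| × 1 = 2 m
11–13 s: |-2| × 2 = 4 m
Total distance = 89 m

89 m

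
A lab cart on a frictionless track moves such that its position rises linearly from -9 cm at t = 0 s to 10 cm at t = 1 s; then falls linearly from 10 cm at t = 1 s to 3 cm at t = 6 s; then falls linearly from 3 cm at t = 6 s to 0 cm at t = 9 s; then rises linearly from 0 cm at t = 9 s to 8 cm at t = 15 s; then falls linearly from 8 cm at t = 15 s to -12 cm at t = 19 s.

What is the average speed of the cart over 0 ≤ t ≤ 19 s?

3 cm/s

Average speed = (total path length)/(elapsed time); on a piecewise-linear x-t graph the path length is Σ|Δx|.
0–1 s: |Δx| = |10 − -9| = 19 cm
1–6 s: |Δx| = |3 − 10| = 7 cm
6–9 s: |Δx| = |0 − 3| = 3 cm
9–15 s: |Δx| = |8 − 0| = 8 cm
15–19 s: |Δx| = |-12 − 8| = 20 cm
Total path = 57 cm; average speed = 57/19 = 3 cm/s.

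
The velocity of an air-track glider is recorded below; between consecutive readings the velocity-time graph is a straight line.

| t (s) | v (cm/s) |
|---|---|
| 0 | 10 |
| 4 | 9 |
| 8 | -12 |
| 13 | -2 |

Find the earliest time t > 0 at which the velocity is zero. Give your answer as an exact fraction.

t = 40/7 s

v changes sign on 4–8 s (from 9 to -12); the graph is linear there, so v = 0 at t = 4 + (-9)·(8 − 4)/(-12 − 9) = 40/7 s.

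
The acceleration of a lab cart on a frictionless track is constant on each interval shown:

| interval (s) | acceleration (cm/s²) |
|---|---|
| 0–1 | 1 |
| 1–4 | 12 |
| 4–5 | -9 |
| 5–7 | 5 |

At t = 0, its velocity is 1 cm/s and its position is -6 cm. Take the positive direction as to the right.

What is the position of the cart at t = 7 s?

157 cm

On each constant-a segment, Δv = aΔt and Δx = v₀Δt + ½aΔt²; chain segment to segment.
0–1 s: v starts 1 cm/s; Δx = 1·1 + ½·1·1² = 1.5 cm; v ends 2 cm/s.
1–4 s: v starts 2 cm/s; Δx = 2·3 + ½·12·3² = 60 cm; v ends 38 cm/s.
4–5 s: v starts 38 cm/s; Δx = 38·1 + ½·-9·1² = 33.5 cm; v ends 29 cm/s.
5–7 s: v starts 29 cm/s; Δx = 29·2 + ½·5·2² = 68 cm; v ends 39 cm/s.
x(7) = -6 + Σ Δx = 157 cm.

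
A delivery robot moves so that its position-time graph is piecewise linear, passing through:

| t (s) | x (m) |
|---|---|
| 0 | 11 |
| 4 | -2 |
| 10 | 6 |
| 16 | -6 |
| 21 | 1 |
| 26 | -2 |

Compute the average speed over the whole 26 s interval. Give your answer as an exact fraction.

Average speed = (total path length)/(elapsed time); on a piecewise-linear x-t graph the path length is Σ|Δx|.
0–4 s: |Δx| = |-2 − 11| = 13 m
4–10 s: |Δx| = |6 − -2| = 8 m
10–16 s: |Δx| = |-6 − 6| = 12 m
16–21 s: |Δx| = |1 − -6| = 7 m
21–26 s: |Δx| = |-2 − 1| = 3 m
Total path = 43 m; average speed = 43/26 = 43/26 m/s.

43/26 m/s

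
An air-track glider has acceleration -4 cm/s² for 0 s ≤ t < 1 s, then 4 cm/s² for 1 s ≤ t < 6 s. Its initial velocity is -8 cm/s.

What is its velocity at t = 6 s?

8 cm/s

Δv equals the area under the a-t graph; then v = v₀ + Δv.
0–1 s: -4 × 1 = -4 cm/s
1–6 s: 4 × 5 = 20 cm/s
Δv = 16 cm/s, so v(6) = -8 + (16) = 8 cm/s.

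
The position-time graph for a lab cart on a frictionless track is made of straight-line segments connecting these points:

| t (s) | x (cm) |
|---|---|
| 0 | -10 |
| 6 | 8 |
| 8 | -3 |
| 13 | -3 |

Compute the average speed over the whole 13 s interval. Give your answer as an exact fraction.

Average speed = (total path length)/(elapsed time); on a piecewise-linear x-t graph the path length is Σ|Δx|.
0–6 s: |Δx| = |8 − -10| = 18 cm
6–8 s: |Δx| = |-3 − 8| = 11 cm
8–13 s: |Δx| = |-3 − -3| = 0 cm
Total path = 29 cm; average speed = 29/13 = 29/13 cm/s.

29/13 cm/s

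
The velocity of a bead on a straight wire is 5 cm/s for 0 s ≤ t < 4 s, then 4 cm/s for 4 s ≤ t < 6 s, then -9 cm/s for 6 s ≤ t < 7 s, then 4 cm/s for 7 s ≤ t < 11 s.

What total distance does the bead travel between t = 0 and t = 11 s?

Total distance travelled is ∫|v| dt — sum the magnitudes of each area piece.
0–4 s: |5| × 4 = 20 cm
4–6 s: |4| × 2 = 8 cm
6–7 s: |-9| × 1 = 9 cm
7–11 s: |4| × 4 = 16 cm
Total distance = 53 cm

53 cm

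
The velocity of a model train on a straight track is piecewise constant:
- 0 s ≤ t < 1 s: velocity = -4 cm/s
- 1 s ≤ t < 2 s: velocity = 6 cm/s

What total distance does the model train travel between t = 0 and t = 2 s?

10 cm

Total distance travelled is ∫|v| dt — sum the magnitudes of each area piece.
0–1 s: |-4| × 1 = 4 cm
1–2 s: |6| × 1 = 6 cm
Total distance = 10 cm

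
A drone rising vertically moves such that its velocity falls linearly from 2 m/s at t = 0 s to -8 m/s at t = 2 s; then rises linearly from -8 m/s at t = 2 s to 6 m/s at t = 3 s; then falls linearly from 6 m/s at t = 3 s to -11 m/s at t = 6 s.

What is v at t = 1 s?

On 0–2 s the graph is linear from 2 to -8 m/s: v(1) = 2 + (-8 − 2)·(1 − 0)/(2 − 0) = -3 m/s.

-3 m/s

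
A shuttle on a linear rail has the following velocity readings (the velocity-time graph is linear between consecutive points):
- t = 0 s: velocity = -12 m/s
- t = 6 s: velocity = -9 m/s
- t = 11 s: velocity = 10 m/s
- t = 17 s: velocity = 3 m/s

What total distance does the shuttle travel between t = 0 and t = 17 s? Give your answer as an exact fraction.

4781/38 m

Total distance travelled is ∫|v| dt — sum the magnitudes of each area piece.
0–6 s: |½(-12 + -9)(6)| = 63 m
6–11 s: v = 0 at t = 159/19 s; triangle areas 405/38 + 250/19 = 905/38 m
11–17 s: |½(10 + 3)(6)| = 39 m
Total distance = 4781/38 m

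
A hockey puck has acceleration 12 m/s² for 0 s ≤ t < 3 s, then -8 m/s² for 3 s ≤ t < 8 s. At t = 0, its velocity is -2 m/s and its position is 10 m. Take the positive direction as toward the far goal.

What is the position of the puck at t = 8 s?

128 m

On each constant-a segment, Δv = aΔt and Δx = v₀Δt + ½aΔt²; chain segment to segment.
0–3 s: v starts -2 m/s; Δx = -2·3 + ½·12·3² = 48 m; v ends 34 m/s.
3–8 s: v starts 34 m/s; Δx = 34·5 + ½·-8·5² = 70 m; v ends -6 m/s.
x(8) = 10 + Σ Δx = 128 m.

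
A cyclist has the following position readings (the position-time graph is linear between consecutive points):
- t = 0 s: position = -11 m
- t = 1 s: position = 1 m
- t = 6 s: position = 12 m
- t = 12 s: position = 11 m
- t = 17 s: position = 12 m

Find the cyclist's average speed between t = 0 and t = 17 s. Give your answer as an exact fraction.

25/17 m/s

Average speed = (total path length)/(elapsed time); on a piecewise-linear x-t graph the path length is Σ|Δx|.
0–1 s: |Δx| = |1 − -11| = 12 m
1–6 s: |Δx| = |12 − 1| = 11 m
6–12 s: |Δx| = |11 − 12| = 1 m
12–17 s: |Δx| = |12 − 11| = 1 m
Total path = 25 m; average speed = 25/17 = 25/17 m/s.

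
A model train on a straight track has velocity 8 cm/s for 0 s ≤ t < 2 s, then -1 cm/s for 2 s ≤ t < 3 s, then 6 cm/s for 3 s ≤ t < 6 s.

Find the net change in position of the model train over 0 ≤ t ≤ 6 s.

Displacement is the signed area under the v-t curve.
0–2 s: 8 × 2 = 16 cm
2–3 s: -1 × 1 = -1 cm
3–6 s: 6 × 3 = 18 cm
Net displacement = 33 cm

33 cm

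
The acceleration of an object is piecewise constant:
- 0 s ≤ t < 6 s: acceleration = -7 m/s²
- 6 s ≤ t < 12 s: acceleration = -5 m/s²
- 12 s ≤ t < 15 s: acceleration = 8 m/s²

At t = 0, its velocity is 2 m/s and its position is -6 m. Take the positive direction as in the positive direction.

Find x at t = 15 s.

-624 m

On each constant-a segment, Δv = aΔt and Δx = v₀Δt + ½aΔt²; chain segment to segment.
0–6 s: v starts 2 m/s; Δx = 2·6 + ½·-7·6² = -114 m; v ends -40 m/s.
6–12 s: v starts -40 m/s; Δx = -40·6 + ½·-5·6² = -330 m; v ends -70 m/s.
12–15 s: v starts -70 m/s; Δx = -70·3 + ½·8·3² = -174 m; v ends -46 m/s.
x(15) = -6 + Σ Δx = -624 m.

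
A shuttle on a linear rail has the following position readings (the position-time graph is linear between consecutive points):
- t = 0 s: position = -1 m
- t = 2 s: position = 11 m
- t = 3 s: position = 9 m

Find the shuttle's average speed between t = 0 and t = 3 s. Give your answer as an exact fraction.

14/3 m/s

Average speed = (total path length)/(elapsed time); on a piecewise-linear x-t graph the path length is Σ|Δx|.
0–2 s: |Δx| = |11 − -1| = 12 m
2–3 s: |Δx| = |9 − 11| = 2 m
Total path = 14 m; average speed = 14/3 = 14/3 m/s.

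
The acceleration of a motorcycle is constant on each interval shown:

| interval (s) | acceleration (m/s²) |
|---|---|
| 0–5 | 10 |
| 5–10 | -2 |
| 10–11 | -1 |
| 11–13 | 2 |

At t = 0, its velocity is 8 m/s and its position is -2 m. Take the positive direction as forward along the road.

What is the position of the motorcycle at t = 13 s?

On each constant-a segment, Δv = aΔt and Δx = v₀Δt + ½aΔt²; chain segment to segment.
0–5 s: v starts 8 m/s; Δx = 8·5 + ½·10·5² = 165 m; v ends 58 m/s.
5–10 s: v starts 58 m/s; Δx = 58·5 + ½·-2·5² = 265 m; v ends 48 m/s.
10–11 s: v starts 48 m/s; Δx = 48·1 + ½·-1·1² = 47.5 m; v ends 47 m/s.
11–13 s: v starts 47 m/s; Δx = 47·2 + ½·2·2² = 98 m; v ends 51 m/s.
x(13) = -2 + Σ Δx = 573.5 m.

573.5 m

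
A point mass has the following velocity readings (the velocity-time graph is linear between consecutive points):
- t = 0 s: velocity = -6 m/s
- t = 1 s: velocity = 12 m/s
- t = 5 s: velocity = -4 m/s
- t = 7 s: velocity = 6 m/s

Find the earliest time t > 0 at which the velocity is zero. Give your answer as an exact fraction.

v changes sign on 0–1 s (from -6 to 12); the graph is linear there, so v = 0 at t = 0 + (6)·(1 − 0)/(12 − -6) = 1/3 s.

t = 1/3 s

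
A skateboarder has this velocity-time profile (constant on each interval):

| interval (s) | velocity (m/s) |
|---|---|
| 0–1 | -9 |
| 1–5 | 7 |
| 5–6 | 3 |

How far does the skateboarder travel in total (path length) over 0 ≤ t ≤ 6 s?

Total distance travelled is ∫|v| dt — sum the magnitudes of each area piece.
0–1 s: |-9| × 1 = 9 m
1–5 s: |7| × 4 = 28 m
5–6 s: |3| × 1 = 3 m
Total distance = 40 m

40 m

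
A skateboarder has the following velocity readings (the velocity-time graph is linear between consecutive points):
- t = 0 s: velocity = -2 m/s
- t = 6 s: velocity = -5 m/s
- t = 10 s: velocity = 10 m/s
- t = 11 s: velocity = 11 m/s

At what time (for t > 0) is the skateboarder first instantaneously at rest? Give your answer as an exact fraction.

v changes sign on 6–10 s (from -5 to 10); the graph is linear there, so v = 0 at t = 6 + (5)·(10 − 6)/(10 − -5) = 22/3 s.

t = 22/3 s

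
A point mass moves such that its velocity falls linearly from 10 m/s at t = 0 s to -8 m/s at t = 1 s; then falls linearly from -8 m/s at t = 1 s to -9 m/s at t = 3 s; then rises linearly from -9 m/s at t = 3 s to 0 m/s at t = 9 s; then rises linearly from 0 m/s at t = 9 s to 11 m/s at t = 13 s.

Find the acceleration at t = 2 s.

Acceleration is the slope of the v-t graph on 1–3 s: (-9 − -8)/(3 − 1) = -0.5 m/s².

-0.5 m/s²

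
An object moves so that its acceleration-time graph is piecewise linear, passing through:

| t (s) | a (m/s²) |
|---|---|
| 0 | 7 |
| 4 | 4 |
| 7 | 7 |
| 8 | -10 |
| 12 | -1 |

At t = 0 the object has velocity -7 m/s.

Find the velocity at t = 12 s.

Δv equals the area under the a-t graph; then v = v₀ + Δv.
0–4 s: ½(7 + 4)(4) = 22 m/s
4–7 s: ½(4 + 7)(3) = 16.5 m/s
7–8 s: ½(7 + -10)(1) = -1.5 m/s
8–12 s: ½(-10 + -1)(4) = -22 m/s
Δv = 15 m/s, so v(12) = -7 + (15) = 8 m/s.

8 m/s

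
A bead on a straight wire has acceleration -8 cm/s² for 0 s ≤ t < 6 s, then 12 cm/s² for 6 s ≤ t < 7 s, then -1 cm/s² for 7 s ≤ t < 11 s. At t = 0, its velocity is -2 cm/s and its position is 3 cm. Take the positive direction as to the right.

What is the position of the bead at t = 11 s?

On each constant-a segment, Δv = aΔt and Δx = v₀Δt + ½aΔt²; chain segment to segment.
0–6 s: v starts -2 cm/s; Δx = -2·6 + ½·-8·6² = -156 cm; v ends -50 cm/s.
6–7 s: v starts -50 cm/s; Δx = -50·1 + ½·12·1² = -44 cm; v ends -38 cm/s.
7–11 s: v starts -38 cm/s; Δx = -38·4 + ½·-1·4² = -160 cm; v ends -42 cm/s.
x(11) = 3 + Σ Δx = -357 cm.

-357 cm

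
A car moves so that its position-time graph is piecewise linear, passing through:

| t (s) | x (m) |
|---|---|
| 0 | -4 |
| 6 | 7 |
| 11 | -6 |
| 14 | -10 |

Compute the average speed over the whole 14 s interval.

Average speed = (total path length)/(elapsed time); on a piecewise-linear x-t graph the path length is Σ|Δx|.
0–6 s: |Δx| = |7 − -4| = 11 m
6–11 s: |Δx| = |-6 − 7| = 13 m
11–14 s: |Δx| = |-10 − -6| = 4 m
Total path = 28 m; average speed = 28/14 = 2 m/s.

2 m/s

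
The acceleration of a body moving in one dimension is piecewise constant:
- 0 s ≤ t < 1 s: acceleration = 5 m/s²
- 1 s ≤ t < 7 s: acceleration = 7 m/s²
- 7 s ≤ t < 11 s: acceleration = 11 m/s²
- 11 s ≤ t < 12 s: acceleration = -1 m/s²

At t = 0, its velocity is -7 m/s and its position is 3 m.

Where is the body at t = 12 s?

On each constant-a segment, Δv = aΔt and Δx = v₀Δt + ½aΔt²; chain segment to segment.
0–1 s: v starts -7 m/s; Δx = -7·1 + ½·5·1² = -4.5 m; v ends -2 m/s.
1–7 s: v starts -2 m/s; Δx = -2·6 + ½·7·6² = 114 m; v ends 40 m/s.
7–11 s: v starts 40 m/s; Δx = 40·4 + ½·11·4² = 248 m; v ends 84 m/s.
11–12 s: v starts 84 m/s; Δx = 84·1 + ½·-1·1² = 83.5 m; v ends 83 m/s.
x(12) = 3 + Σ Δx = 444 m.

444 m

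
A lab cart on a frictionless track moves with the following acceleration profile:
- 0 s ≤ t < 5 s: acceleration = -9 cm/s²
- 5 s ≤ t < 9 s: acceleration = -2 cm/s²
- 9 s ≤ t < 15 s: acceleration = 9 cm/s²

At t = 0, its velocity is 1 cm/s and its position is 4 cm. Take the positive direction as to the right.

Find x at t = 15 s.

-445.5 cm

On each constant-a segment, Δv = aΔt and Δx = v₀Δt + ½aΔt²; chain segment to segment.
0–5 s: v starts 1 cm/s; Δx = 1·5 + ½·-9·5² = -107.5 cm; v ends -44 cm/s.
5–9 s: v starts -44 cm/s; Δx = -44·4 + ½·-2·4² = -192 cm; v ends -52 cm/s.
9–15 s: v starts -52 cm/s; Δx = -52·6 + ½·9·6² = -150 cm; v ends 2 cm/s.
x(15) = 4 + Σ Δx = -445.5 cm.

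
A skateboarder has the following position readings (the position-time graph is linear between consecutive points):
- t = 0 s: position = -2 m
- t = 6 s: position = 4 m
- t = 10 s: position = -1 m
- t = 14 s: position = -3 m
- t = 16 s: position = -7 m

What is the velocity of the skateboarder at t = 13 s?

Velocity is the slope of the x-t graph on 10–14 s: (-3 − -1)/(14 − 10) = -0.5 m/s.

-0.5 m/s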